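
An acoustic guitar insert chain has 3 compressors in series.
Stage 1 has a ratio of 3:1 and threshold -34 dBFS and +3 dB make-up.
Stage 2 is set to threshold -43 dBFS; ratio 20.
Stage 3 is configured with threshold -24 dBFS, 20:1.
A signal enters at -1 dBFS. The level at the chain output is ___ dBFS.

Stage 1: overshoot 33 dB → 33/3 = 11 dB → -23 dBFS; +3 dB make-up → -20 dBFS.
Stage 2: 23 dB above -43 dBFS, reduced 20:1 to 1.15 dB above → -41.85 dBFS.
Stage 3: -41.85 dBFS is at or below the -24 dBFS threshold — no compression; output -41.85 dBFS.

-41.85 dBFS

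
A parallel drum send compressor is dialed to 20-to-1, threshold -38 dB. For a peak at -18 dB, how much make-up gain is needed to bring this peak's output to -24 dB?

13 dB

Without make-up, output = threshold + overshoot/20 = -38 + 1 = -37 dB.
Gap to target: 13 dB.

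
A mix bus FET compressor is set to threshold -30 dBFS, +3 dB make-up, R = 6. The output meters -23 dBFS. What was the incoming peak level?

Before make-up, the level was -23 − 3 = -26 dBFS.
Post-compression overshoot = -26 − (-30) = 4 dB.
Before 6:1 compression the overshoot was 4 × 6 = 24 dB, so input = -30 + 24 = -6 dBFS.

-6 dBFS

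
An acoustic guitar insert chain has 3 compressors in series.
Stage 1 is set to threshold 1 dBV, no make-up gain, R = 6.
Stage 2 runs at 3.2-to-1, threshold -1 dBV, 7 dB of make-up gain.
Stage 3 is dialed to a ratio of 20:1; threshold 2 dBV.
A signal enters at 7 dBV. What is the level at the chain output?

2.246875 dBV

Stage 1: overshoot 6 dB → 6/6 = 1 dB → 2 dBV.
Stage 2: 3 dB above -1 dBV, reduced 3.2:1 to 0.9375 dB above → -0.0625 dBV; +7 dB make-up → 6.9375 dBV.
Stage 3: overshoot 4.9375 dB → 4.9375/20 = 0.246875 dB → 2.246875 dBV.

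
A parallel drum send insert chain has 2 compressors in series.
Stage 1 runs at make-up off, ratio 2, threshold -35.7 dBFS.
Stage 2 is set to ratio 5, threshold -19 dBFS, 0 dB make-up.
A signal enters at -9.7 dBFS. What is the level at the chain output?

Stage 1: 26 dB above -35.7 dBFS, reduced 2:1 to 13 dB above → -22.7 dBFS.
Stage 2: -22.7 dBFS ≤ -19 dBFS, so stage 2 doesn't engage; output -22.7 dBFS.

-22.7 dBFS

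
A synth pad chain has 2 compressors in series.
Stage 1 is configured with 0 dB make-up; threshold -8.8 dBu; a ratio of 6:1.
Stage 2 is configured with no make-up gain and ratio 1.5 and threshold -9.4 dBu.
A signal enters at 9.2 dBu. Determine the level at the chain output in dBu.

-7 dBu

Stage 1: 9.2 dBu is 18 dB over -8.8 dBu; at 6:1 that becomes 3 dB over, giving -5.8 dBu.
Stage 2: 3.6 dB above -9.4 dBu, reduced 1.5:1 to 2.4 dB above → -7 dBu.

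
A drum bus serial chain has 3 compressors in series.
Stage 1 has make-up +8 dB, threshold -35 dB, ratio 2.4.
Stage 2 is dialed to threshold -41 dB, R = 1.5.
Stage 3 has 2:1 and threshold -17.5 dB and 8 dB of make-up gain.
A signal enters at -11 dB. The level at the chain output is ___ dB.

-17 dB

Stage 1: -11 dB is 24 dB over -35 dB; at 2.4:1 that becomes 10 dB over, giving -25 dB; +8 dB make-up → -17 dB.
Stage 2: overshoot 24 dB → 24/1.5 = 16 dB → -25 dB.
Stage 3: -25 dB is at or below the -17.5 dB threshold — no compression; make-up brings it to -17 dB.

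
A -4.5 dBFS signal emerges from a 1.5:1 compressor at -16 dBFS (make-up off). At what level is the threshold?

Let T be the threshold. Output overshoot = (input overshoot)/R, so -16 − T = (-4.5 − T)/1.5.
1.5·(-16 − T) = -4.5 − T → 0.5·T = -24 − (-4.5) = -19.5.
T = -19.5/0.5 = -39 dBFS.

-39 dBFS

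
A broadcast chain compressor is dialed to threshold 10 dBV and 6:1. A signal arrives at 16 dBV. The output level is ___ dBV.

The input is 6 dB above the 10 dBV threshold.
6:1 compression reduces that to 6/6 = 1 dB over.
That puts the output at 11 dBV.

11 dBV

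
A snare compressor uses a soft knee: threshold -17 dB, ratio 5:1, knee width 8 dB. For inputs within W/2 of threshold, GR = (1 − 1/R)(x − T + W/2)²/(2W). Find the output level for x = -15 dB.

-16.8 dB

x − T + W/2 = -15 − (-17) + 4 = 6.
GR = (1 − 1/5) × 6² / 16 = 0.8 × 36 / 16 = 1.8 dB.
Output = -15 − 1.8 = -16.8 dB.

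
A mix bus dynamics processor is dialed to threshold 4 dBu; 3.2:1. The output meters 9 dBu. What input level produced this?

Post-compression overshoot = 9 − 4 = 5 dB.
Before 3.2:1 compression the overshoot was 5 × 3.2 = 16 dB, so input = 4 + 16 = 20 dBu.

20 dBu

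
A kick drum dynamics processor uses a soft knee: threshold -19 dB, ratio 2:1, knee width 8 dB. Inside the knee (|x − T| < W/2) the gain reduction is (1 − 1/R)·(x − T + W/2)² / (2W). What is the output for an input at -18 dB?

-18.78125 dB

x − T + W/2 = -18 − (-19) + 4 = 5.
GR = (1 − 1/2) × 5² / 16 = 0.5 × 25 / 16 = 0.78125 dB.
Output = -18 − 0.78125 = -18.78125 dB.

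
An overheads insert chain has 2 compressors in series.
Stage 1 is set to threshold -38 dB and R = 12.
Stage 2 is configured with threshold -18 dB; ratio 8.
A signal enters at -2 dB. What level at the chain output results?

Stage 1: overshoot 36 dB → 36/12 = 3 dB → -35 dB.
Stage 2: -35 dB ≤ -18 dB, so stage 2 doesn't engage; output -35 dB.

-35 dB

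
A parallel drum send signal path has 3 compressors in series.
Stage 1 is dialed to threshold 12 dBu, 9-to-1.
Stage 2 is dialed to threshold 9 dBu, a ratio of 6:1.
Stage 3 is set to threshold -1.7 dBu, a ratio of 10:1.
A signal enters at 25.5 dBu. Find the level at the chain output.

Stage 1: 25.5 dBu is 13.5 dB over 12 dBu; at 9:1 that becomes 1.5 dB over, giving 13.5 dBu.
Stage 2: overshoot 4.5 dB → 4.5/6 = 0.75 dB → 9.75 dBu.
Stage 3: 9.75 dBu is 11.45 dB over -1.7 dBu; at 10:1 that becomes 1.145 dB over, giving -0.555 dBu.

-0.555 dBu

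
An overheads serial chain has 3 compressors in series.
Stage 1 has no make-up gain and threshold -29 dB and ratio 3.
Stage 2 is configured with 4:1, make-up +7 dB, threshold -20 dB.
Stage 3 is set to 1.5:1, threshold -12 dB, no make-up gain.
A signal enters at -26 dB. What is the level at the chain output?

Stage 1: 3 dB above -29 dB, reduced 3:1 to 1 dB above → -28 dB.
Stage 2: -28 dB is at or below the -20 dB threshold — no compression; make-up brings it to -21 dB.
Stage 3: -21 dB ≤ -12 dB, so stage 3 doesn't engage; output -21 dB.

-21 dB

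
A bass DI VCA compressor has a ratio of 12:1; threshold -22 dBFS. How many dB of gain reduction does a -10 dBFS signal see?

Overshoot = -10 − (-22) = 12 dB.
After 12:1 compression the overshoot becomes 12/12 = 1 dB.
So the signal is attenuated by 12 − 1 = 11 dB.

11 dB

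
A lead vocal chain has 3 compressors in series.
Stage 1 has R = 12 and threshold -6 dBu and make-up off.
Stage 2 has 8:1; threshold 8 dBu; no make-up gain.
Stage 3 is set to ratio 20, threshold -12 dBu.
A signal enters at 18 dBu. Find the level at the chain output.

Stage 1: 24 dB above -6 dBu, reduced 12:1 to 2 dB above → -4 dBu.
Stage 2: below threshold (-4 ≤ 8); passes unchanged; output -4 dBu.
Stage 3: -4 dBu is 8 dB over -12 dBu; at 20:1 that becomes 0.4 dB over, giving -11.6 dBu.

-11.6 dBu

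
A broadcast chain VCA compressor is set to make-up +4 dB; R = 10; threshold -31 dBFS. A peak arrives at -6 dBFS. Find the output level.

The input is 25 dB above the -31 dBFS threshold.
10:1 compression reduces that to 25/10 = 2.5 dB over.
So the level is -31 + 2.5 = -28.5 dBFS; make-up adds 4 dB, giving -24.5 dBFS.

-24.5 dBFS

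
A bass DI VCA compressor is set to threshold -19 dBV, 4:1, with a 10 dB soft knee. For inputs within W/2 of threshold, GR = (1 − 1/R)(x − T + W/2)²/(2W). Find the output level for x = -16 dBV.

x − T + W/2 = -16 − (-19) + 5 = 8.
GR = (1 − 1/4) × 8² / 20 = 0.75 × 64 / 20 = 2.4 dB.
Output = -16 − 2.4 = -18.4 dBV.

-18.4 dBV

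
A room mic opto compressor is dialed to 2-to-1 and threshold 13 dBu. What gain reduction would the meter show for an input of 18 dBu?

Overshoot = 18 − 13 = 5 dB.
A 2:1 ratio leaves 2.5 dB of that excess.
So the signal is attenuated by 5 − 2.5 = 2.5 dB.

2.5 dB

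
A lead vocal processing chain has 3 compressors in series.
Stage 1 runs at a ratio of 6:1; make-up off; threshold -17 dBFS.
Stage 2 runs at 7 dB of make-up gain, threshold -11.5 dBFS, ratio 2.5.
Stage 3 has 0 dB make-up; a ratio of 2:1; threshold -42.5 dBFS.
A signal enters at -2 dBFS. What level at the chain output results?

-25 dBFS

Stage 1: overshoot 15 dB → 15/6 = 2.5 dB → -14.5 dBFS.
Stage 2: below threshold (-14.5 ≤ -11.5); passes unchanged; make-up brings it to -7.5 dBFS.
Stage 3: overshoot 35 dB → 35/2 = 17.5 dB → -25 dBFS.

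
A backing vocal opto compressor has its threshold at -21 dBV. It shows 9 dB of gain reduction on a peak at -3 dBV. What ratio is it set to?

Input overshoot = -3 − (-21) = 18 dB.
Output overshoot = 18 − 9 = 9 dB.
Ratio = input overshoot / output overshoot = 18 / 9 = 2.

2:1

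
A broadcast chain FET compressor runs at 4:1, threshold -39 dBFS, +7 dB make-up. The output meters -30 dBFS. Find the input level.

Remove make-up: -30 − 7 = -37 dBFS.
That's 2 dB above the -39 dBFS threshold.
Undo the ratio: input overshoot = 2 × 4 = 8 dB, giving input = -31 dBFS.

-31 dBFS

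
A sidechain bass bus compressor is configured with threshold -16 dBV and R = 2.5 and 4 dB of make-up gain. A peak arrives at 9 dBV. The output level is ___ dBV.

-2 dBV

9 dBV sits 25 dB over threshold.
2.5:1 compression reduces that to 25/2.5 = 10 dB over.
So the level is -16 + 10 = -6 dBV; make-up adds 4 dB, giving -2 dBV.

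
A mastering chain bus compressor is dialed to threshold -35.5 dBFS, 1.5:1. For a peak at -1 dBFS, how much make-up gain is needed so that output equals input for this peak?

Without make-up, output = threshold + overshoot/1.5 = -35.5 + 23 = -12.5 dBFS.
Gap to target: 11.5 dB.

11.5 dB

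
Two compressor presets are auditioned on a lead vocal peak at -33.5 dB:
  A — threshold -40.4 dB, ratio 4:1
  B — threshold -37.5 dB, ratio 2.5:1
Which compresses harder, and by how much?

A: GR = 6.9 − 6.9/4 = 5.175 dB.
B: GR = 4 − 4/2.5 = 2.4 dB.
Difference: 2.775 dB in favour of A.

A, by 2.775 dB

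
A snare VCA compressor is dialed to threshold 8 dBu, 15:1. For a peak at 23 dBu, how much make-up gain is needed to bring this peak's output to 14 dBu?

The peak compresses to 8 + 15/15 = 9 dBu.
To reach 14 dBu requires 14 − 9 = 5 dB of make-up.

5 dB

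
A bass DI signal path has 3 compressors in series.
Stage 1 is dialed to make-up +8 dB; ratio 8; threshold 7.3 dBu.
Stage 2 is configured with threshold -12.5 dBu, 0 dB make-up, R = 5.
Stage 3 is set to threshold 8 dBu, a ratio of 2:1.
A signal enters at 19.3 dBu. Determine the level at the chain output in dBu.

-6.64 dBu

Stage 1: 12 dB above 7.3 dBu, reduced 8:1 to 1.5 dB above → 8.8 dBu; +8 dB make-up → 16.8 dBu.
Stage 2: 29.3 dB above -12.5 dBu, reduced 5:1 to 5.86 dB above → -6.64 dBu.
Stage 3: -6.64 dBu ≤ 8 dBu, so stage 3 doesn't engage; output -6.64 dBu.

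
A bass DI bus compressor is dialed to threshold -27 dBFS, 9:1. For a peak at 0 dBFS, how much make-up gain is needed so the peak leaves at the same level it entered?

24 dB

Without make-up, output = threshold + overshoot/9 = -27 + 3 = -24 dBFS.
Gap to target: 24 dB.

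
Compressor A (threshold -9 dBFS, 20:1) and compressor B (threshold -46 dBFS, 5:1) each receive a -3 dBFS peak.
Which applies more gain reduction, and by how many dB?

A: overshoot 6 dB → output overshoot 0.3 dB → GR 5.7 dB.
B: overshoot 43 dB → output overshoot 8.6 dB → GR 34.4 dB.
B reduces 28.7 dB more.

B, by 28.7 dB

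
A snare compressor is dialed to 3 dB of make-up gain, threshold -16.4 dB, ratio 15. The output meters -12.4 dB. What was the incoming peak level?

-1.4 dB

Stripping the +3 dB make-up gives -15.4 dB at the gain stage.
The compressed level sits -15.4 − (-16.4) = 1 dB over threshold.
Before 15:1 compression the overshoot was 1 × 15 = 15 dB, so input = -16.4 + 15 = -1.4 dB.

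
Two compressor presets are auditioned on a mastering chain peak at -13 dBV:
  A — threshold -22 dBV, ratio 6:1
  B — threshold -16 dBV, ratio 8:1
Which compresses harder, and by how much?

A, by 4.875 dB

A: 9 dB over, compressed to 1.5 dB over, so 7.5 dB of GR.
B: 3 dB over, compressed to 0.375 dB over, so 2.625 dB of GR.
A reduces 4.875 dB more.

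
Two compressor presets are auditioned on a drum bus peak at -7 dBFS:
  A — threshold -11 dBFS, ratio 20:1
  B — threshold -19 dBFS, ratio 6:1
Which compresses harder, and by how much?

A: overshoot 4 dB → output overshoot 0.2 dB → GR 3.8 dB.
B: overshoot 12 dB → output overshoot 2 dB → GR 10 dB.
B applies 6.2 dB more gain reduction.

B, by 6.2 dB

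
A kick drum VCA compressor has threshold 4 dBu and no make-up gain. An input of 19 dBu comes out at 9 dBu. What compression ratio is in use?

3:1

Input overshoot = 19 − 4 = 15 dB; output overshoot = 9 − 4 = 5 dB.
Ratio = 15 / 5 = 3.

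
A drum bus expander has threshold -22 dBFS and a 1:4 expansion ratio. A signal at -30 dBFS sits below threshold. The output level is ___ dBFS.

-54 dBFS

The input is 8 dB below the -22 dBFS threshold.
A 1:4 expander multiplies undershoot by 4: 8 × 4 = 32 dB below threshold.
Output = -22 − 32 = -54 dBFS.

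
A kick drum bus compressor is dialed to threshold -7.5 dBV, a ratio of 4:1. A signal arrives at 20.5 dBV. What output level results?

The input is 28 dB above the -7.5 dBV threshold.
4:1 compression reduces that to 28/4 = 7 dB over.
That puts the output at -0.5 dBV.

-0.5 dBV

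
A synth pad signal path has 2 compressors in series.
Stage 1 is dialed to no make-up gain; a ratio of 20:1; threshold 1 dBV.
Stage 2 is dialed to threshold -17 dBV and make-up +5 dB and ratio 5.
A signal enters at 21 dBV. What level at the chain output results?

-8.2 dBV

Stage 1: overshoot 20 dB → 20/20 = 1 dB → 2 dBV.
Stage 2: 2 dBV is 19 dB over -17 dBV; at 5:1 that becomes 3.8 dB over, giving -13.2 dBV; +5 dB make-up → -8.2 dBV.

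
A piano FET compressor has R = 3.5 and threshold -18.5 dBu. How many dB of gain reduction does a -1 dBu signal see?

The signal is 17.5 dB above threshold.
After 3.5:1 compression the overshoot becomes 17.5/3.5 = 5 dB.
So the signal is attenuated by 17.5 − 5 = 12.5 dB.

12.5 dB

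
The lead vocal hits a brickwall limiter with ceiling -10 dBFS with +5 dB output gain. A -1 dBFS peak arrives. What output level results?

-5 dBFS

A brickwall limiter is an ∞:1 compressor: any input above the ceiling is clamped to -10 dBFS.
Output gain then adds 5 dB: -10 + 5 = -5 dBFS.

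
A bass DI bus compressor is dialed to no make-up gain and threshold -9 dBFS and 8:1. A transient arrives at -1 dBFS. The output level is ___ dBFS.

Overshoot: -1 − (-9) = 8 dB.
At 8:1 the overshoot is divided by 8, leaving 1 dB above threshold.
So the level is -9 + 1 = -8 dBFS.

-8 dBFS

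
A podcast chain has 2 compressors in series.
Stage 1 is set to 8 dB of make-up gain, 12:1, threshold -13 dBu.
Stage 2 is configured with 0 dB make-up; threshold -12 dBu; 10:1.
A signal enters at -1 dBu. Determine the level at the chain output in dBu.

-11.2 dBu

Stage 1: 12 dB above -13 dBu, reduced 12:1 to 1 dB above → -12 dBu; +8 dB make-up → -4 dBu.
Stage 2: overshoot 8 dB → 8/10 = 0.8 dB → -11.2 dBu.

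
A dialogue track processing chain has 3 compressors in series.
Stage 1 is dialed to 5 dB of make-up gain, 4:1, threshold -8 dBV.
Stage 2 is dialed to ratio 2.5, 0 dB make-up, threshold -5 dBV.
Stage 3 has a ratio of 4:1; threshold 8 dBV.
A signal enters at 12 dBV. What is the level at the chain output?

Stage 1: 12 dBV is 20 dB over -8 dBV; at 4:1 that becomes 5 dB over, giving -3 dBV; +5 dB make-up → 2 dBV.
Stage 2: 2 dBV is 7 dB over -5 dBV; at 2.5:1 that becomes 2.8 dB over, giving -2.2 dBV.
Stage 3: below threshold (-2.2 ≤ 8); passes unchanged; output -2.2 dBV.

-2.2 dBV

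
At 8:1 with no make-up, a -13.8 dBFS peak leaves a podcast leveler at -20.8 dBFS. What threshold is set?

-21.8 dBFS

Gain reduction = -13.8 − (-20.8) = 7 dB; output overshoot = GR / (R − 1) = 7 / 7 = 1 dB.
Threshold = output − output overshoot = -20.8 − 1 = -21.8 dBFS.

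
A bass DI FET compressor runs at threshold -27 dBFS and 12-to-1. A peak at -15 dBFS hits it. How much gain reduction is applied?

11 dB

-15 dBFS exceeds the threshold by 12 dB.
After 12:1 compression the overshoot becomes 12/12 = 1 dB.
GR = overshoot in − overshoot out = 12 − 1 = 11 dB.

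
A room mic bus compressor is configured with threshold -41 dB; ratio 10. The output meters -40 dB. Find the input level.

The compressed level sits -40 − (-41) = 1 dB over threshold.
Before 10:1 compression the overshoot was 1 × 10 = 10 dB, so input = -41 + 10 = -31 dB.

-31 dB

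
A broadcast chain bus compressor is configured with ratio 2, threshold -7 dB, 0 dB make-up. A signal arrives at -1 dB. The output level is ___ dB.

The input is 6 dB above the -7 dB threshold.
2:1 compression reduces that to 6/2 = 3 dB over.
That puts the output at -4 dB.

-4 dB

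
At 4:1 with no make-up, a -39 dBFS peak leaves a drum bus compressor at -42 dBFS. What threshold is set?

-43 dBFS

Gain reduction = -39 − (-42) = 3 dB; output overshoot = GR / (R − 1) = 3 / 3 = 1 dB.
Threshold = output − output overshoot = -42 − 1 = -43 dBFS.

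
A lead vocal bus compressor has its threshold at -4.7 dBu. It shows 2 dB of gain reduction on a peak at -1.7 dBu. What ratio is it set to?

3:1

Input overshoot = -1.7 − (-4.7) = 3 dB.
Output overshoot = 3 − 2 = 1 dB.
Ratio = input overshoot / output overshoot = 3 / 1 = 3.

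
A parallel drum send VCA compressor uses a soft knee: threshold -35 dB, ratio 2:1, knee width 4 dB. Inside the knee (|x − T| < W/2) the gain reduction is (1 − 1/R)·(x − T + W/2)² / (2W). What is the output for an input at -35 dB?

x − T + W/2 = -35 − (-35) + 2 = 2.
GR = (1 − 1/2) × 2² / 8 = 0.5 × 4 / 8 = 0.25 dB.
Output = -35 − 0.25 = -35.25 dB.

-35.25 dB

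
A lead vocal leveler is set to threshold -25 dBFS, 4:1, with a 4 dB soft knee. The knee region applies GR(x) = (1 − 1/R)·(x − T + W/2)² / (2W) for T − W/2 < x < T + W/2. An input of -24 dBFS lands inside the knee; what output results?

x − T + W/2 = -24 − (-25) + 2 = 3.
GR = (1 − 1/4) × 3² / 8 = 0.75 × 9 / 8 = 0.84375 dB.
Output = -24 − 0.84375 = -24.84375 dBFS.

-24.84375 dBFS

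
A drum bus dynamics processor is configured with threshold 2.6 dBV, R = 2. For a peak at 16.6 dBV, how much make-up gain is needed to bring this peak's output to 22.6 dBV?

The peak compresses to 2.6 + 14/2 = 9.6 dBV.
To reach 22.6 dBV requires 22.6 − 9.6 = 13 dB of make-up.

13 dB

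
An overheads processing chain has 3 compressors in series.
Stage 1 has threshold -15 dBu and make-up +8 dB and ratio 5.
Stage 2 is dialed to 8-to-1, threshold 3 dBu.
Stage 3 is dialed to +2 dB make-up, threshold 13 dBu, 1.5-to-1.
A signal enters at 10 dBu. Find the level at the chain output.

Stage 1: 10 dBu is 25 dB over -15 dBu; at 5:1 that becomes 5 dB over, giving -10 dBu; +8 dB make-up → -2 dBu.
Stage 2: -2 dBu is at or below the 3 dBu threshold — no compression; output -2 dBu.
Stage 3: -2 dBu ≤ 13 dBu, so stage 3 doesn't engage; make-up brings it to 0 dBu.

0 dBu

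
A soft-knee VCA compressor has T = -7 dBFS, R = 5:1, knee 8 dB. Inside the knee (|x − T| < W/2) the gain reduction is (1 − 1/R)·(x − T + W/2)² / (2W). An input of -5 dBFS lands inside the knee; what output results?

-6.8 dBFS

x − T + W/2 = -5 − (-7) + 4 = 6.
GR = (1 − 1/5) × 6² / 16 = 0.8 × 36 / 16 = 1.8 dB.
Output = -5 − 1.8 = -6.8 dBFS.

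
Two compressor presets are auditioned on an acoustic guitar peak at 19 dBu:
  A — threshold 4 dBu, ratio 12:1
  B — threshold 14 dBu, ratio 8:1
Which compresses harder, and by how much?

A: 15 dB over, compressed to 1.25 dB over, so 13.75 dB of GR.
B: 5 dB over, compressed to 0.625 dB over, so 4.375 dB of GR.
A reduces 9.375 dB more.

A, by 9.375 dB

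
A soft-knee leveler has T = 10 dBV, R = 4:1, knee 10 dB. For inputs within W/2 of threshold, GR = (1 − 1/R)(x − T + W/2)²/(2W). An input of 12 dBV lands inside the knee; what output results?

x − T + W/2 = 12 − 10 + 5 = 7.
GR = (1 − 1/4) × 7² / 20 = 0.75 × 49 / 20 = 1.8375 dB.
Output = 12 − 1.8375 = 10.1625 dBV.

10.1625 dBV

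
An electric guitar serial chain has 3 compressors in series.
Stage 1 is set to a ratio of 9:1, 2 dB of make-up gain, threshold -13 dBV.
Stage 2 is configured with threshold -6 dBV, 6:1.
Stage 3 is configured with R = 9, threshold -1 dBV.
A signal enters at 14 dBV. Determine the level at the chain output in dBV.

Stage 1: 14 dBV is 27 dB over -13 dBV; at 9:1 that becomes 3 dB over, giving -10 dBV; +2 dB make-up → -8 dBV.
Stage 2: -8 dBV is at or below the -6 dBV threshold — no compression; output -8 dBV.
Stage 3: -8 dBV ≤ -1 dBV, so stage 3 doesn't engage; output -8 dBV.

-8 dBV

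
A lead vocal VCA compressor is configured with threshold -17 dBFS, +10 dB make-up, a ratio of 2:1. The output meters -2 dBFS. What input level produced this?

Stripping the +10 dB make-up gives -12 dBFS at the gain stage.
The compressed level sits -12 − (-17) = 5 dB over threshold.
Undo the ratio: input overshoot = 5 × 2 = 10 dB, giving input = -7 dBFS.

-7 dBFS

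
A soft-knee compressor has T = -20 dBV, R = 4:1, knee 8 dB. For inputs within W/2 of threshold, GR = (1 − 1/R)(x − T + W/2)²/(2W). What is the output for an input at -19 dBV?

x − T + W/2 = -19 − (-20) + 4 = 5.
GR = (1 − 1/4) × 5² / 16 = 0.75 × 25 / 16 = 1.171875 dB.
Output = -19 − 1.171875 = -20.171875 dBV.

-20.171875 dBV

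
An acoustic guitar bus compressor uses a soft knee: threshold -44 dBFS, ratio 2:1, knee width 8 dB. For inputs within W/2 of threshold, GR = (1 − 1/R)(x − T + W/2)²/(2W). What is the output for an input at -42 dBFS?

x − T + W/2 = -42 − (-44) + 4 = 6.
GR = (1 − 1/2) × 6² / 16 = 0.5 × 36 / 16 = 1.125 dB.
Output = -42 − 1.125 = -43.125 dBFS.

-43.125 dBFS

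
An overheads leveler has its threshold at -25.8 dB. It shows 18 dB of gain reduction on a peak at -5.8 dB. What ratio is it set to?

10:1

Input overshoot = -5.8 − (-25.8) = 20 dB.
Output overshoot = 20 − 18 = 2 dB.
Ratio = input overshoot / output overshoot = 20 / 2 = 10.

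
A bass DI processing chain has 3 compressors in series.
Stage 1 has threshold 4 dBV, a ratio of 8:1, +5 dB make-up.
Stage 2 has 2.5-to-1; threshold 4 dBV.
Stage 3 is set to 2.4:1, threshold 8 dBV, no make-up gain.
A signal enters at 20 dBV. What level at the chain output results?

6.8 dBV

Stage 1: 20 dBV is 16 dB over 4 dBV; at 8:1 that becomes 2 dB over, giving 6 dBV; +5 dB make-up → 11 dBV.
Stage 2: overshoot 7 dB → 7/2.5 = 2.8 dB → 6.8 dBV.
Stage 3: 6.8 dBV is at or below the 8 dBV threshold — no compression; output 6.8 dBV.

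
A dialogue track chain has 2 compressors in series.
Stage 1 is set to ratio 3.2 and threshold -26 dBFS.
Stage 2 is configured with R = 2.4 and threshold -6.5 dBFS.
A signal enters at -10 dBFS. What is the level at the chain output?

-21 dBFS

Stage 1: -10 dBFS is 16 dB over -26 dBFS; at 3.2:1 that becomes 5 dB over, giving -21 dBFS.
Stage 2: -21 dBFS ≤ -6.5 dBFS, so stage 2 doesn't engage; output -21 dBFS.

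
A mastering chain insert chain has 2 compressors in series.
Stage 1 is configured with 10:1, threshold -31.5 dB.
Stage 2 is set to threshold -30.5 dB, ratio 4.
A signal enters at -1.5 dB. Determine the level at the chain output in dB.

Stage 1: overshoot 30 dB → 30/10 = 3 dB → -28.5 dB.
Stage 2: 2 dB above -30.5 dB, reduced 4:1 to 0.5 dB above → -30 dB.

-30 dB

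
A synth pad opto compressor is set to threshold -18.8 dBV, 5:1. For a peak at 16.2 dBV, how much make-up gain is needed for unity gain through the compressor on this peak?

28 dB

Overshoot 35 dB → 35/5 = 7 dB after compression, so the compressed level is -18.8 + 7 = -11.8 dBV.
Make-up = target − compressed = 16.2 − (-11.8) = 28 dB.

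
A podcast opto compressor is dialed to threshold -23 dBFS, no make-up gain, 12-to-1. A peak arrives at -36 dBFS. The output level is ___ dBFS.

-36 dBFS

-36 dBFS is 13 dB below the -23 dBFS threshold, so no gain reduction is applied.
Output = input = -36 dBFS.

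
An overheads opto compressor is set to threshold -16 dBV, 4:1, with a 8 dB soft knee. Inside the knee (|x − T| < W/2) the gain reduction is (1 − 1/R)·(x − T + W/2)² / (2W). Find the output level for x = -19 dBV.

x − T + W/2 = -19 − (-16) + 4 = 1.
GR = (1 − 1/4) × 1² / 16 = 0.75 × 1 / 16 = 0.046875 dB.
Output = -19 − 0.046875 = -19.046875 dBV.

-19.046875 dBV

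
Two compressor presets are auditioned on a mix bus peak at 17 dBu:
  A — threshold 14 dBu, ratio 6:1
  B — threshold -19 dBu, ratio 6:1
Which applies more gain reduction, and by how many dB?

A: GR = 3 − 3/6 = 2.5 dB.
B: GR = 36 − 36/6 = 30 dB.
B reduces 27.5 dB more.

B, by 27.5 dB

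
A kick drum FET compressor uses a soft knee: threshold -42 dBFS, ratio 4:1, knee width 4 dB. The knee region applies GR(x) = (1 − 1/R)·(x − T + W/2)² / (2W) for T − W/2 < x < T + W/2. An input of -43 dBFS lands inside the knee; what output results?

-43.09375 dBFS

x − T + W/2 = -43 − (-42) + 2 = 1.
GR = (1 − 1/4) × 1² / 8 = 0.75 × 1 / 8 = 0.09375 dB.
Output = -43 − 0.09375 = -43.09375 dBFS.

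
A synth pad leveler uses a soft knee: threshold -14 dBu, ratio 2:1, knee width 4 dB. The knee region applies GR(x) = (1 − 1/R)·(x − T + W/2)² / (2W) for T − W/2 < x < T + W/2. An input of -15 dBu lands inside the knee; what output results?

x − T + W/2 = -15 − (-14) + 2 = 1.
GR = (1 − 1/2) × 1² / 8 = 0.5 × 1 / 8 = 0.0625 dB.
Output = -15 − 0.0625 = -15.0625 dBu.

-15.0625 dBu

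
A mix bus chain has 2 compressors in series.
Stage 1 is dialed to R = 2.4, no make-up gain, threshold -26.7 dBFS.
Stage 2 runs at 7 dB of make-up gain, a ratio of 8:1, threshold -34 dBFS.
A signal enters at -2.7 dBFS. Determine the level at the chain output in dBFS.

-24.8375 dBFS

Stage 1: -2.7 dBFS is 24 dB over -26.7 dBFS; at 2.4:1 that becomes 10 dB over, giving -16.7 dBFS.
Stage 2: -16.7 dBFS is 17.3 dB over -34 dBFS; at 8:1 that becomes 2.1625 dB over, giving -31.8375 dBFS; +7 dB make-up → -24.8375 dBFS.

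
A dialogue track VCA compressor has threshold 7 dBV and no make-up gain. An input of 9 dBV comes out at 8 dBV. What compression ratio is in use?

2:1

Input overshoot = 9 − 7 = 2 dB; output overshoot = 8 − 7 = 1 dB.
Ratio = 2 / 1 = 2.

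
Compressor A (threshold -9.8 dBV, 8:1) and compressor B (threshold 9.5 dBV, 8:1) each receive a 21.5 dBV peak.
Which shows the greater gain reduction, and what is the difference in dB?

A, by 16.8875 dB

A: GR = 31.3 − 31.3/8 = 27.3875 dB.
B: GR = 12 − 12/8 = 10.5 dB.
Difference: 16.8875 dB in favour of A.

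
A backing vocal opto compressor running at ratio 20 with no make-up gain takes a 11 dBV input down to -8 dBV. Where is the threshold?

-9 dBV

Let T be the threshold. Output overshoot = (input overshoot)/R, so -8 − T = (11 − T)/20.
20·(-8 − T) = 11 − T → 19·T = -160 − 11 = -171.
T = -171/19 = -9 dBV.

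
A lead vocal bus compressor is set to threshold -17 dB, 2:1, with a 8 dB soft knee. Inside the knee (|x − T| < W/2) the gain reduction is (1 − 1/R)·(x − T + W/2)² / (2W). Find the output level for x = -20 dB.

x − T + W/2 = -20 − (-17) + 4 = 1.
GR = (1 − 1/2) × 1² / 16 = 0.5 × 1 / 16 = 0.03125 dB.
Output = -20 − 0.03125 = -20.03125 dB.

-20.03125 dB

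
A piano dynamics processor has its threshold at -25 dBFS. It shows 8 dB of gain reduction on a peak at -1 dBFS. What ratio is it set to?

Input overshoot = -1 − (-25) = 24 dB.
Output overshoot = 24 − 8 = 16 dB.
Ratio = input overshoot / output overshoot = 24 / 16 = 1.5.

1.5:1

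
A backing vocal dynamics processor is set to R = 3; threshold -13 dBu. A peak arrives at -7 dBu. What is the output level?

The input is 6 dB above the -13 dBu threshold.
The 6 dB excess becomes 2 dB after 3:1 reduction.
That puts the output at -11 dBu.

-11 dBu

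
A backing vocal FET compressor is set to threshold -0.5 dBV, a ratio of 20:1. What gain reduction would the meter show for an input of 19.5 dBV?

19 dB

19.5 dBV exceeds the threshold by 20 dB.
A 20:1 ratio leaves 1 dB of that excess.
Gain reduction = 20 − 1 = 19 dB.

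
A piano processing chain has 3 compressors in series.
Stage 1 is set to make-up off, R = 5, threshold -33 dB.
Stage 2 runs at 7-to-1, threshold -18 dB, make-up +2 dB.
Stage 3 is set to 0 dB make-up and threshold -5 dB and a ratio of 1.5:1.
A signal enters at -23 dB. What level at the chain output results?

Stage 1: 10 dB above -33 dB, reduced 5:1 to 2 dB above → -31 dB.
Stage 2: -31 dB is at or below the -18 dB threshold — no compression; make-up brings it to -29 dB.
Stage 3: -29 dB is at or below the -5 dB threshold — no compression; output -29 dB.

-29 dB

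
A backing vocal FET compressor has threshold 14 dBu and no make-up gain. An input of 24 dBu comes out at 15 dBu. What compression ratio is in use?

10:1

Input overshoot = 24 − 14 = 10 dB; output overshoot = 15 − 14 = 1 dB.
Ratio = 10 / 1 = 10.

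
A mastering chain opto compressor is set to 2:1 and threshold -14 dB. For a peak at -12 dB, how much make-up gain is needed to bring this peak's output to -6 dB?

7 dB

Overshoot 2 dB → 2/2 = 1 dB after compression, so the compressed level is -14 + 1 = -13 dB.
Make-up = target − compressed = -6 − (-13) = 7 dB.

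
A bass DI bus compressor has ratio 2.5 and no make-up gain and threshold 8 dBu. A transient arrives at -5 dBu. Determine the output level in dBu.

-5 dBu is 13 dB below the 8 dBu threshold, so no gain reduction is applied.
Output = input = -5 dBu.

-5 dBu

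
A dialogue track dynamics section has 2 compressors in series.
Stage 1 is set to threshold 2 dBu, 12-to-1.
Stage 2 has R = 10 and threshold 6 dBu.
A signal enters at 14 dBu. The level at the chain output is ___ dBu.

3 dBu

Stage 1: overshoot 12 dB → 12/12 = 1 dB → 3 dBu.
Stage 2: 3 dBu is at or below the 6 dBu threshold — no compression; output 3 dBu.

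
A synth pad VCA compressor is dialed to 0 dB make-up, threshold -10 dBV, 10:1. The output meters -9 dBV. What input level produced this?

That's 1 dB above the -10 dBV threshold.
Input overshoot = R × output overshoot = 10 dB → input = -10 + 10 = 0 dBV.

0 dBV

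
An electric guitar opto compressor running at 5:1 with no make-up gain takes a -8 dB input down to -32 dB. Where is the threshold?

-38 dB

Gain reduction = -8 − (-32) = 24 dB; output overshoot = GR / (R − 1) = 24 / 4 = 6 dB.
Threshold = output − output overshoot = -32 − 6 = -38 dB.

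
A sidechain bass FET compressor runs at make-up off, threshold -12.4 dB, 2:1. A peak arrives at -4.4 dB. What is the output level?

-4.4 dB sits 8 dB over threshold.
2:1 compression reduces that to 8/2 = 4 dB over.
That puts the output at -8.4 dB.

-8.4 dB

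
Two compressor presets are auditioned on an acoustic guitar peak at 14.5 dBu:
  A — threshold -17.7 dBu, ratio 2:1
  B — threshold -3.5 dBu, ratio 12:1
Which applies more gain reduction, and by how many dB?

B, by 0.4 dB

A: 32.2 dB over, compressed to 16.1 dB over, so 16.1 dB of GR.
B: 18 dB over, compressed to 1.5 dB over, so 16.5 dB of GR.
Difference: 0.4 dB in favour of B.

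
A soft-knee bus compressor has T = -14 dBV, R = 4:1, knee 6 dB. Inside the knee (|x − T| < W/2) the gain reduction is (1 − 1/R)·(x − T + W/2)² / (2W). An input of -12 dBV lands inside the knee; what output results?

x − T + W/2 = -12 − (-14) + 3 = 5.
GR = (1 − 1/4) × 5² / 12 = 0.75 × 25 / 12 = 1.5625 dB.
Output = -12 − 1.5625 = -13.5625 dBV.

-13.5625 dBV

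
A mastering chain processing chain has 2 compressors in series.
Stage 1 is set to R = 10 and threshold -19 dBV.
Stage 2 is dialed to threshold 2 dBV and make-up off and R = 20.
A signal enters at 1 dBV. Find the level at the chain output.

Stage 1: 20 dB above -19 dBV, reduced 10:1 to 2 dB above → -17 dBV.
Stage 2: below threshold (-17 ≤ 2); passes unchanged; output -17 dBV.

-17 dBV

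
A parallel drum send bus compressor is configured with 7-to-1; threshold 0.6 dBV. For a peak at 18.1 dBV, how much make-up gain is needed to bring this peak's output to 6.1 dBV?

The peak compresses to 0.6 + 17.5/7 = 3.1 dBV.
To reach 6.1 dBV requires 6.1 − 3.1 = 3 dB of make-up.

3 dB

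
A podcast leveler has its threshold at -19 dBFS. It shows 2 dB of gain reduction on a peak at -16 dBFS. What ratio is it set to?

Input overshoot = -16 − (-19) = 3 dB.
Output overshoot = 3 − 2 = 1 dB.
Ratio = input overshoot / output overshoot = 3 / 1 = 3.

3:1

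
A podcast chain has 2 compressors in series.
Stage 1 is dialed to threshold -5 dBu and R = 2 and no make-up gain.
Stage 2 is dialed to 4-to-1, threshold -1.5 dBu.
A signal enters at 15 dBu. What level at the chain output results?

Stage 1: 15 dBu is 20 dB over -5 dBu; at 2:1 that becomes 10 dB over, giving 5 dBu.
Stage 2: 6.5 dB above -1.5 dBu, reduced 4:1 to 1.625 dB above → 0.125 dBu.

0.125 dBu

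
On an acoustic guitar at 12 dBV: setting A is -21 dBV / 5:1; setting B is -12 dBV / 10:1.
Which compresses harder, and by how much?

A: 33 dB over, compressed to 6.6 dB over, so 26.4 dB of GR.
B: 24 dB over, compressed to 2.4 dB over, so 21.6 dB of GR.
Difference: 4.8 dB in favour of A.

A, by 4.8 dB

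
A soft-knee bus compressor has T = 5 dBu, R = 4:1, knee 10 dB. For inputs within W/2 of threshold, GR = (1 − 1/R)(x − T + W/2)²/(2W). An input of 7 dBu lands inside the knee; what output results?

x − T + W/2 = 7 − 5 + 5 = 7.
GR = (1 − 1/4) × 7² / 20 = 0.75 × 49 / 20 = 1.8375 dB.
Output = 7 − 1.8375 = 5.1625 dBu.

5.1625 dBu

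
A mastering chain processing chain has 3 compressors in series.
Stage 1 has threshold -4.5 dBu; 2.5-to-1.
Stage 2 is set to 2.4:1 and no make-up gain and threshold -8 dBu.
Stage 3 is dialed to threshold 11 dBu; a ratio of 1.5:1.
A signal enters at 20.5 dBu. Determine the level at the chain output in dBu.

Stage 1: overshoot 25 dB → 25/2.5 = 10 dB → 5.5 dBu.
Stage 2: overshoot 13.5 dB → 13.5/2.4 = 5.625 dB → -2.375 dBu.
Stage 3: -2.375 dBu is at or below the 11 dBu threshold — no compression; output -2.375 dBu.

-2.375 dBu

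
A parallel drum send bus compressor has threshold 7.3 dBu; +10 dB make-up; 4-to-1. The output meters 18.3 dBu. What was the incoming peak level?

11.3 dBu

Stripping the +10 dB make-up gives 8.3 dBu at the gain stage.
Post-compression overshoot = 8.3 − 7.3 = 1 dB.
Before 4:1 compression the overshoot was 1 × 4 = 4 dB, so input = 7.3 + 4 = 11.3 dBu.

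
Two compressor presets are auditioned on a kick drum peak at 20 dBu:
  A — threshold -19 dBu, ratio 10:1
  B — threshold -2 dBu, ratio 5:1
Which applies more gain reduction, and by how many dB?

A: GR = 39 − 39/10 = 35.1 dB.
B: GR = 22 − 22/5 = 17.6 dB.
A reduces 17.5 dB more.

A, by 17.5 dB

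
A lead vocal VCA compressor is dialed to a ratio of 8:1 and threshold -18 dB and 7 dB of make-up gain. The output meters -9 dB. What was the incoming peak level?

Before make-up, the level was -9 − 7 = -16 dB.
Post-compression overshoot = -16 − (-18) = 2 dB.
Input overshoot = R × output overshoot = 16 dB → input = -18 + 16 = -2 dB.

-2 dB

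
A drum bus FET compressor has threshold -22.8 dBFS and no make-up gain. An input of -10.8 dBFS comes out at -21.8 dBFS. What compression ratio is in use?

Input overshoot = -10.8 − (-22.8) = 12 dB; output overshoot = -21.8 − (-22.8) = 1 dB.
Ratio = 12 / 1 = 12.

12:1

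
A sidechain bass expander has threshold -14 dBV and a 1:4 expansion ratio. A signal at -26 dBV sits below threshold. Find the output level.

-62 dBV

Undershoot = (-14) − (-26) = 12 dB.
At 1:4, that expands to 48 dB under threshold.
Output = -14 − 48 = -62 dBV.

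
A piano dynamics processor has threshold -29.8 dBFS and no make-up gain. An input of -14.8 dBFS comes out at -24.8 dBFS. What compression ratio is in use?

3:1

Input overshoot = -14.8 − (-29.8) = 15 dB; output overshoot = -24.8 − (-29.8) = 5 dB.
Ratio = 15 / 5 = 3.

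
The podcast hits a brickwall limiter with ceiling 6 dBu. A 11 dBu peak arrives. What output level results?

6 dBu

The limiter clamps the peak to its 6 dBu ceiling.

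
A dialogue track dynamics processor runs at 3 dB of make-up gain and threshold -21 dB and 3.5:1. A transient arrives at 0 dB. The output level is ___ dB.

The input is 21 dB above the -21 dB threshold.
The 21 dB excess becomes 6 dB after 3.5:1 reduction.
So the level is -21 + 6 = -15 dB; make-up adds 3 dB, giving -12 dB.

-12 dB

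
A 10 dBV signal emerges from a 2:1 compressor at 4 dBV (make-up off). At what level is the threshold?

-2 dBV

Input is 12 dB above T (since output overshoot × R = input overshoot: (4 − T)·2 = 10 − T gives T = -2 dBV).
Check: -2 + (10 − (-2))/2 = -2 + 6 = 4 dBV. ✓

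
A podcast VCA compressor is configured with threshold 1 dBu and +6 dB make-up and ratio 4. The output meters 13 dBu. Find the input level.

25 dBu

Before make-up, the level was 13 − 6 = 7 dBu.
The compressed level sits 7 − 1 = 6 dB over threshold.
Before 4:1 compression the overshoot was 6 × 4 = 24 dB, so input = 1 + 24 = 25 dBu.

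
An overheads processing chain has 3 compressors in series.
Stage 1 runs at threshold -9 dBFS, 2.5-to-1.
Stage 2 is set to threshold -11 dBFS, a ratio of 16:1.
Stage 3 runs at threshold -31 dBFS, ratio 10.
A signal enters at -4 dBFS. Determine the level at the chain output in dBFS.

-28.975 dBFS

Stage 1: -4 dBFS is 5 dB over -9 dBFS; at 2.5:1 that becomes 2 dB over, giving -7 dBFS.
Stage 2: -7 dBFS is 4 dB over -11 dBFS; at 16:1 that becomes 0.25 dB over, giving -10.75 dBFS.
Stage 3: overshoot 20.25 dB → 20.25/10 = 2.025 dB → -28.975 dBFS.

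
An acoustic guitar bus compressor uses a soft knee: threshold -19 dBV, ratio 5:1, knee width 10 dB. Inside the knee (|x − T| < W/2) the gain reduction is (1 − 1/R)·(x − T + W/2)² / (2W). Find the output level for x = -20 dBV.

x − T + W/2 = -20 − (-19) + 5 = 4.
GR = (1 − 1/5) × 4² / 20 = 0.8 × 16 / 20 = 0.64 dB.
Output = -20 − 0.64 = -20.64 dBV.

-20.64 dBV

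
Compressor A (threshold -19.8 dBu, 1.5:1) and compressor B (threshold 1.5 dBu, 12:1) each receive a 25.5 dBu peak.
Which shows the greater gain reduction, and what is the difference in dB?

A: 45.3 dB over, compressed to 30.2 dB over, so 15.1 dB of GR.
B: 24 dB over, compressed to 2 dB over, so 22 dB of GR.
B applies 6.9 dB more gain reduction.

B, by 6.9 dB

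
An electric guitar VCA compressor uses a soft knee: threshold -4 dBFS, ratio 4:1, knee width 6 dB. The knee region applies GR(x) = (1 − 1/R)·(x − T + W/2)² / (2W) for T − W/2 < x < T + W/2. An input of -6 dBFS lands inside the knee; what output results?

-6.0625 dBFS

x − T + W/2 = -6 − (-4) + 3 = 1.
GR = (1 − 1/4) × 1² / 12 = 0.75 × 1 / 12 = 0.0625 dB.
Output = -6 − 0.0625 = -6.0625 dBFS.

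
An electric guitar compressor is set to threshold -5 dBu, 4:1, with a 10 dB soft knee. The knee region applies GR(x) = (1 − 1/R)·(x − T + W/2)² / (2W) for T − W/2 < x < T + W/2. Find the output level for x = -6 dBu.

-6.6 dBu

x − T + W/2 = -6 − (-5) + 5 = 4.
GR = (1 − 1/4) × 4² / 20 = 0.75 × 16 / 20 = 0.6 dB.
Output = -6 − 0.6 = -6.6 dBu.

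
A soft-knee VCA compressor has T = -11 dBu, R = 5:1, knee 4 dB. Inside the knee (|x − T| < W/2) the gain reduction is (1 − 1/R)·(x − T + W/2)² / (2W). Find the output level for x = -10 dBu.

x − T + W/2 = -10 − (-11) + 2 = 3.
GR = (1 − 1/5) × 3² / 8 = 0.8 × 9 / 8 = 0.9 dB.
Output = -10 − 0.9 = -10.9 dBu.

-10.9 dBu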